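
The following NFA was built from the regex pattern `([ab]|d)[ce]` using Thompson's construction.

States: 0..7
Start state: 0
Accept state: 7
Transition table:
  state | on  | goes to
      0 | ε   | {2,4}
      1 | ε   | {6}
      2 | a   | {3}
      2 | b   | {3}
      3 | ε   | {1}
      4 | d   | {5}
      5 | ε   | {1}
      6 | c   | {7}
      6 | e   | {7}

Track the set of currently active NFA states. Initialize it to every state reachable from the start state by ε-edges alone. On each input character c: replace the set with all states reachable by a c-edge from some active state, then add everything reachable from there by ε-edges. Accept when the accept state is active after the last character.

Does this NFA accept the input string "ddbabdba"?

Answer: REJECT

Trace:
start: ε-closure({0}) = {0,2,4}
'd' @ 1: {1,5,6}
'd' @ 2: {}  — state set empty
rest 'babdba' ignored (set empty)
end set {} — state 7 not in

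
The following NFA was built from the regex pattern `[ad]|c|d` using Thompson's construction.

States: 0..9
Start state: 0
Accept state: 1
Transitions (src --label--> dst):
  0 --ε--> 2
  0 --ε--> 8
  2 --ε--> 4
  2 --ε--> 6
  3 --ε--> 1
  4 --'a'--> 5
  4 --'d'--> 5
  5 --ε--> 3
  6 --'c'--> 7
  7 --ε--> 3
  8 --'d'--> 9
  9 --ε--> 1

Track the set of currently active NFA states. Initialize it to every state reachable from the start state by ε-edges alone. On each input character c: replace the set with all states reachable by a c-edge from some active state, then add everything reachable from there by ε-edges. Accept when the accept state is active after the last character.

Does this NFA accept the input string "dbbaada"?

S₀ = ε-closure({0}) = {0,2,4,6,8}
'd' @ 1: {1,3,5,9}  ✓accept
'b' @ 2: {}  — dead — no transitions
rest 'baada' ignored (set empty)
end set {} — state 1 not in

Answer: REJECT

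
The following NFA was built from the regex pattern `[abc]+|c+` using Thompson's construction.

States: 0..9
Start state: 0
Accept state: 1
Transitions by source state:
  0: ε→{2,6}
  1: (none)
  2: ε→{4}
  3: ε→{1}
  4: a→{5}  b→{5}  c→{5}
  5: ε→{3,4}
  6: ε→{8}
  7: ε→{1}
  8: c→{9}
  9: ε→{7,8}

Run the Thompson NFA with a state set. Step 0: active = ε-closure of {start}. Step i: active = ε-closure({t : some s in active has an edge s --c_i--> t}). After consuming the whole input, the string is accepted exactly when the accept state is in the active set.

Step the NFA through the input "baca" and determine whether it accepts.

start: ε-closure({0}) = {0,2,4,6,8}
'b' @ 1: {1,3,4,5}  ✓accept
'a' @ 2: {1,3,4,5}  ✓accept
'c' @ 3: {1,3,4,5}  ✓accept
'a' @ 4: {1,3,4,5}  ✓accept
final: {1,3,4,5}; accept 1 in set

Answer: ACCEPT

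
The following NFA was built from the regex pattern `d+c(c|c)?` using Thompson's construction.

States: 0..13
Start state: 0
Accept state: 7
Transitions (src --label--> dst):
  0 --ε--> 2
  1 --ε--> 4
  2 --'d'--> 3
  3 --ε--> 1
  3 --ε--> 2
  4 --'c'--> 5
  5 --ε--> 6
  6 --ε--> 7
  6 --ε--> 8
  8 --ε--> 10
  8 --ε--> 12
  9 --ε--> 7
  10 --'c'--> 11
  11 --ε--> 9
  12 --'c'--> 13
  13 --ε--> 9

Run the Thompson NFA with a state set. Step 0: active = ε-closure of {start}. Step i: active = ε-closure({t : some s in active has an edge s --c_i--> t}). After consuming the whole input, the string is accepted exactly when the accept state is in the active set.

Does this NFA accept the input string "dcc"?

Answer: ACCEPT

Trace:
start: ε-closure({0}) = {0,2}
'd' @ 1: {1,2,3,4}
'c' @ 2: {5,6,7,8,10,12}  (accept∈set)
'c' @ 3: {7,9,11,13}  (accept∈set)
after full input: {7,9,11,13}  (accept=7 in)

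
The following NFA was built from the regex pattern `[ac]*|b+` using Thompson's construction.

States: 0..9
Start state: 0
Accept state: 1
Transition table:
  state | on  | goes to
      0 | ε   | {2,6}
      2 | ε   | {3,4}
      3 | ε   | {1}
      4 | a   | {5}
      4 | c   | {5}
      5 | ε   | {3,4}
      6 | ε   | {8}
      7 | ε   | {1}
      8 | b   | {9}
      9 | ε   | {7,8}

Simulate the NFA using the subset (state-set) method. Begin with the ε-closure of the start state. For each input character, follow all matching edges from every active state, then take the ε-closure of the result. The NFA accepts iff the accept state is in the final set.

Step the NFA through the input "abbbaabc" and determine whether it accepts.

Answer: REJECT

Trace:
start: ε-closure({0}) = {0,1,2,3,4,6,8}
'a' @ 1: {1,3,4,5}  (accept∈set)
'b' @ 2: {}  — state set empty
rest 'bbaabc' ignored (set empty)
end set {} — state 1 not in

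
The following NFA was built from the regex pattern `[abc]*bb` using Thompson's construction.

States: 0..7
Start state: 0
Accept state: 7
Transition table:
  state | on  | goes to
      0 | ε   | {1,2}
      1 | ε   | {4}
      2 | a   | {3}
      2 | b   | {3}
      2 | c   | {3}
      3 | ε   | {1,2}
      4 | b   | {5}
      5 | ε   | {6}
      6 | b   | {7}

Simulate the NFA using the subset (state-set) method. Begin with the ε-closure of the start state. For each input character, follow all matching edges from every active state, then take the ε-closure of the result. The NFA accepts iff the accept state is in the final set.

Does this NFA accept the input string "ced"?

initial (ε-close {0}): {0,1,2,4}
'c' @ 1: {1,2,3,4}
'e' @ 2: {}  — no active states
rest 'd' ignored (set empty)
after full input: {}  (accept=7 not in)

Answer: REJECT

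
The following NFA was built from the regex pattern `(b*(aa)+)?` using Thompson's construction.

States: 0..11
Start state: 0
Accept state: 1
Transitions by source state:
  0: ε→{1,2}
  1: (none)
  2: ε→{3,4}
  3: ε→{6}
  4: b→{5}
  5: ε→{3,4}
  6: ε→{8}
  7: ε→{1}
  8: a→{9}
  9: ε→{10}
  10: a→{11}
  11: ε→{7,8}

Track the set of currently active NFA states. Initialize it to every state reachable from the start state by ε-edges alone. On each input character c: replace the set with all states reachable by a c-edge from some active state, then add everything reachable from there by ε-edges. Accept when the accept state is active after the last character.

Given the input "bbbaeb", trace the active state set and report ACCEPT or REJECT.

initial (ε-close {0}): {0,1,2,3,4,6,8}
'b' @ 1: {3,4,5,6,8}
'b' @ 2: {3,4,5,6,8}
'b' @ 3: {3,4,5,6,8}
'a' @ 4: {9,10}
'e' @ 5: {}  — no active states
rest 'b' ignored (set empty)
after full input: {}  (accept=1 not in)

Answer: REJECT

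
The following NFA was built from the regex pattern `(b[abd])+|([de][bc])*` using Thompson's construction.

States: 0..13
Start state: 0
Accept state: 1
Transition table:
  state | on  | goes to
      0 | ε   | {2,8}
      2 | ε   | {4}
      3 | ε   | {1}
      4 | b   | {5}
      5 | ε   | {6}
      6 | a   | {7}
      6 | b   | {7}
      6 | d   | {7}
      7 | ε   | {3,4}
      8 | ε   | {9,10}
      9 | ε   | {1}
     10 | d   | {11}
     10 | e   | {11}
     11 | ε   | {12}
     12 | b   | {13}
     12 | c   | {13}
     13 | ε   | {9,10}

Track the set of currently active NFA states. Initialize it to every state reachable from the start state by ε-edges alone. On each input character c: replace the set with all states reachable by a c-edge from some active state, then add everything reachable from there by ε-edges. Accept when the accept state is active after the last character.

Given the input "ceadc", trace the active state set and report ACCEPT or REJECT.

Answer: REJECT

Trace:
initial (ε-close {0}): {0,1,2,4,8,9,10}
'c' @ 1: {}  — no active states
rest 'eadc' ignored (set empty)
end set {} — state 1 not in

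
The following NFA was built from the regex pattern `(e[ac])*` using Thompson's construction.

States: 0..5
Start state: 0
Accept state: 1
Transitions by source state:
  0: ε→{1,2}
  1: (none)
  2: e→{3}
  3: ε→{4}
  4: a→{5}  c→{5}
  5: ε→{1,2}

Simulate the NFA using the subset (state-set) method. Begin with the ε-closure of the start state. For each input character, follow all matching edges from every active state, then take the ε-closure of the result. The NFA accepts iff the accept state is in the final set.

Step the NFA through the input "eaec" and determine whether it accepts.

Answer: ACCEPT

Steps:
start: ε-closure({0}) = {0,1,2}
'e' @ 1: {3,4}
'a' @ 2: {1,2,5}  (accept∈set)
'e' @ 3: {3,4}
'c' @ 4: {1,2,5}  (accept∈set)
after full input: {1,2,5}  (accept=1 in)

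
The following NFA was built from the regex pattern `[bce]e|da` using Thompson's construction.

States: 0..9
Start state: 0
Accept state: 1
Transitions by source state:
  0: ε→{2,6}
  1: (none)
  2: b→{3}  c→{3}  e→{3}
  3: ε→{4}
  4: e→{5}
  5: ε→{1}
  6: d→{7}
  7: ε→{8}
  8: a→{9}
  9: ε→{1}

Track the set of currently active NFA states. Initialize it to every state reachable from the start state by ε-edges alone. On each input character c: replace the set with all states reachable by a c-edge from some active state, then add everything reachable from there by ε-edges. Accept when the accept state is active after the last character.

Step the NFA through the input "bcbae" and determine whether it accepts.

Answer: REJECT

Derivation:
start: ε-closure({0}) = {0,2,6}
'b' @ 1: {3,4}
'c' @ 2: {}  — no active states
rest 'bae' ignored (set empty)
final: {}; accept 1 not in set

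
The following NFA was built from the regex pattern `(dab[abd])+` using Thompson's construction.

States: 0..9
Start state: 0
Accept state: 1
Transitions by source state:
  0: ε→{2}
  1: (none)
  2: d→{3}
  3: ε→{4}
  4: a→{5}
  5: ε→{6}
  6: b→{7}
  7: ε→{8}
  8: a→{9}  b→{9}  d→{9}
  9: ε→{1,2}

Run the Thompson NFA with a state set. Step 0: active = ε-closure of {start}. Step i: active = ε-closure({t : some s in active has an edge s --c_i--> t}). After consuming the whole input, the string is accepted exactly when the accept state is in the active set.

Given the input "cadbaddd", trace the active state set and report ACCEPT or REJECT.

S₀ = ε-closure({0}) = {0,2}
'c' @ 1: {}  — dead — no transitions
rest 'adbaddd' ignored (set empty)
after full input: {}  (accept=1 not in)

Answer: REJECT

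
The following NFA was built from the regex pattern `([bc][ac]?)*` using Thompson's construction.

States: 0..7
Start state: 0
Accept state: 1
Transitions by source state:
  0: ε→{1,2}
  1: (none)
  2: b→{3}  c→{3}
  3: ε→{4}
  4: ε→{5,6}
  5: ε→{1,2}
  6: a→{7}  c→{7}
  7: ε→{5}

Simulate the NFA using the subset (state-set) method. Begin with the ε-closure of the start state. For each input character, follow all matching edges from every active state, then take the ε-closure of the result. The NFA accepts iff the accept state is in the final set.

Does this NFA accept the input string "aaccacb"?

Answer: REJECT

Derivation:
initial (ε-close {0}): {0,1,2}
'a' @ 1: {}  — no active states
rest 'accacb' ignored (set empty)
end set {} — state 1 not in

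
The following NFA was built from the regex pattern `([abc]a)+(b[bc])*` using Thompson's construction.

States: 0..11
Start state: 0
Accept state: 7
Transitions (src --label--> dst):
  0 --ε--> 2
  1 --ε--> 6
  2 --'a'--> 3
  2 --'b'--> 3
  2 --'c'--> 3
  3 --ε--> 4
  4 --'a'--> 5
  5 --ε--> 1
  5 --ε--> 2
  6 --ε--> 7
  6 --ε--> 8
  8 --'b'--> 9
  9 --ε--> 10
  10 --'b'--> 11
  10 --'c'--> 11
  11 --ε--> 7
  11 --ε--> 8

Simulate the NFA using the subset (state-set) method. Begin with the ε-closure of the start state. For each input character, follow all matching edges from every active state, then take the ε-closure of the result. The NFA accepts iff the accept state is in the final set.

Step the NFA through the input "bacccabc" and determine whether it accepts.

Answer: REJECT

Trace:
start: ε-closure({0}) = {0,2}
'b' @ 1: {3,4}
'a' @ 2: {1,2,5,6,7,8}  (accept∈set)
'c' @ 3: {3,4}
'c' @ 4: {}  — state set empty
rest 'cabc' ignored (set empty)
end set {} — state 7 not in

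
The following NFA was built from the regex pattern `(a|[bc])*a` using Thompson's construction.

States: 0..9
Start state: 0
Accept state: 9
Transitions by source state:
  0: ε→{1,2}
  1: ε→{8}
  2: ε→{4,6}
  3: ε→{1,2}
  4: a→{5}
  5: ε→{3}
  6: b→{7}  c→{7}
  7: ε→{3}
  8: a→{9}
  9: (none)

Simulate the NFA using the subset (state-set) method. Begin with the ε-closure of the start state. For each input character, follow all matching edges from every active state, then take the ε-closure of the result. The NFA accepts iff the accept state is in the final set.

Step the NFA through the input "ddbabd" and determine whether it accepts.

start: ε-closure({0}) = {0,1,2,4,6,8}
'd' @ 1: {}  — dead — no transitions
rest 'dbabd' ignored (set empty)
final: {}; accept 9 not in set

Answer: REJECT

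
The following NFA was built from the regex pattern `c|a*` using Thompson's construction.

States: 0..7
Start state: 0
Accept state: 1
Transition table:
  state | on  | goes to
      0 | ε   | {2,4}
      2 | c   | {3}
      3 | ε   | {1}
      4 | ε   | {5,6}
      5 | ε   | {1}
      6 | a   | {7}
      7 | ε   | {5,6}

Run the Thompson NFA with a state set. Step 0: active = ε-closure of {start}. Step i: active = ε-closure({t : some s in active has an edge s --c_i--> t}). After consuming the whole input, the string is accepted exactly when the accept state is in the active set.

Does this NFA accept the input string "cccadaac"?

initial (ε-close {0}): {0,1,2,4,5,6}
'c' @ 1: {1,3}  ✓accept
'c' @ 2: {}  — dead — no transitions
rest 'cadaac' ignored (set empty)
end set {} — state 1 not in

Answer: REJECT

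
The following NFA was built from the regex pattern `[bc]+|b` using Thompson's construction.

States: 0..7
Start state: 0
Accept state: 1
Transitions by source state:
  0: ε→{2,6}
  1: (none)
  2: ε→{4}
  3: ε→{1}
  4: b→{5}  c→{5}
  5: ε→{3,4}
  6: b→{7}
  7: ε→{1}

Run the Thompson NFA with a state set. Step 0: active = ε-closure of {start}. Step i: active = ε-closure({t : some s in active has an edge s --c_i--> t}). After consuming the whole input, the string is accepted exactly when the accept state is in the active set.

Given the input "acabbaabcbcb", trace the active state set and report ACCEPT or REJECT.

initial (ε-close {0}): {0,2,4,6}
'a' @ 1: {}  — dead — no transitions
rest 'cabbaabcbcb' ignored (set empty)
end set {} — state 1 not in

Answer: REJECT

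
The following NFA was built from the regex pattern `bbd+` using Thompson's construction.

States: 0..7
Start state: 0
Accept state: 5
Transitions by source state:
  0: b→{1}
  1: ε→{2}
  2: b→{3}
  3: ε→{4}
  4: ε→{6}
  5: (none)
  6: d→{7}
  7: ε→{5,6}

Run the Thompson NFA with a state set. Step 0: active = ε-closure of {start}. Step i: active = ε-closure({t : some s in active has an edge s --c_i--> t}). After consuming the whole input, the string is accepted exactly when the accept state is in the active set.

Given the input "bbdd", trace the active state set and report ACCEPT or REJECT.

Answer: ACCEPT

Trace:
start: ε-closure({0}) = {0}
'b' @ 1: {1,2}
'b' @ 2: {3,4,6}
'd' @ 3: {5,6,7}  ✓accept
'd' @ 4: {5,6,7}  ✓accept
final: {5,6,7}; accept 5 in set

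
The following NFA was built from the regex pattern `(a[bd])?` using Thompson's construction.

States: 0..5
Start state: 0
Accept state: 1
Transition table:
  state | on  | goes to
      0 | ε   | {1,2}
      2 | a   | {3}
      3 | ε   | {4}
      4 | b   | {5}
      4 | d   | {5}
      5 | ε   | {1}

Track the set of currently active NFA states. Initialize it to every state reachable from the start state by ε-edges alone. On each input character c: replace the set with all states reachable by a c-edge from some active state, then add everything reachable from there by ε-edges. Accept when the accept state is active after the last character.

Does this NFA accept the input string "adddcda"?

initial (ε-close {0}): {0,1,2}
'a' @ 1: {3,4}
'd' @ 2: {1,5}  (accept∈set)
'd' @ 3: {}  — dead — no transitions
rest 'dcda' ignored (set empty)
after full input: {}  (accept=1 not in)

Answer: REJECT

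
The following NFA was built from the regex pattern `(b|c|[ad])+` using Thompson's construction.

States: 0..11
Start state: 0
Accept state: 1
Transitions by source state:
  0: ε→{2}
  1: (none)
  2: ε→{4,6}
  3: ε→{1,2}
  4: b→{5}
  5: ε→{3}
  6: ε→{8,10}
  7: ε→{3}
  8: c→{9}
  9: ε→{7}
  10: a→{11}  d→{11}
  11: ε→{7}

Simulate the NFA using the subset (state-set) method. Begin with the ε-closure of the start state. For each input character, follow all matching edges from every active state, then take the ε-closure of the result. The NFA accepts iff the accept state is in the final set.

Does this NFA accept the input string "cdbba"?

Answer: ACCEPT

Trace:
initial (ε-close {0}): {0,2,4,6,8,10}
'c' @ 1: {1,2,3,4,6,7,8,9,10}  (accept∈set)
'd' @ 2: {1,2,3,4,6,7,8,10,11}  (accept∈set)
'b' @ 3: {1,2,3,4,5,6,8,10}  (accept∈set)
'b' @ 4: {1,2,3,4,5,6,8,10}  (accept∈set)
'a' @ 5: {1,2,3,4,6,7,8,10,11}  (accept∈set)
after full input: {1,2,3,4,6,7,8,10,11}  (accept=1 in)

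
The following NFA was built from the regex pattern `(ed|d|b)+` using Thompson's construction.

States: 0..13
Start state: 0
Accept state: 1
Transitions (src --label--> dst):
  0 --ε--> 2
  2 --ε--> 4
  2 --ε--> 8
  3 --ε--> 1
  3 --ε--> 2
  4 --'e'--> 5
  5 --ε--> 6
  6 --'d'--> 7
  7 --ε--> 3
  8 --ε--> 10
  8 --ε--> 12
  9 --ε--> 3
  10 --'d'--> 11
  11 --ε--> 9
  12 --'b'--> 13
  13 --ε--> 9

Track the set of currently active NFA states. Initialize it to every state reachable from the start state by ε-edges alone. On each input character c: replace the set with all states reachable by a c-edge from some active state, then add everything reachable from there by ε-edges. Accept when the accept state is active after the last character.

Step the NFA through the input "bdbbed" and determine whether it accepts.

initial (ε-close {0}): {0,2,4,8,10,12}
'b' @ 1: {1,2,3,4,8,9,10,12,13}  [accepting]
'd' @ 2: {1,2,3,4,8,9,10,11,12}  [accepting]
'b' @ 3: {1,2,3,4,8,9,10,12,13}  [accepting]
'b' @ 4: {1,2,3,4,8,9,10,12,13}  [accepting]
'e' @ 5: {5,6}
'd' @ 6: {1,2,3,4,7,8,10,12}  [accepting]
final: {1,2,3,4,7,8,10,12}; accept 1 in set

Answer: ACCEPT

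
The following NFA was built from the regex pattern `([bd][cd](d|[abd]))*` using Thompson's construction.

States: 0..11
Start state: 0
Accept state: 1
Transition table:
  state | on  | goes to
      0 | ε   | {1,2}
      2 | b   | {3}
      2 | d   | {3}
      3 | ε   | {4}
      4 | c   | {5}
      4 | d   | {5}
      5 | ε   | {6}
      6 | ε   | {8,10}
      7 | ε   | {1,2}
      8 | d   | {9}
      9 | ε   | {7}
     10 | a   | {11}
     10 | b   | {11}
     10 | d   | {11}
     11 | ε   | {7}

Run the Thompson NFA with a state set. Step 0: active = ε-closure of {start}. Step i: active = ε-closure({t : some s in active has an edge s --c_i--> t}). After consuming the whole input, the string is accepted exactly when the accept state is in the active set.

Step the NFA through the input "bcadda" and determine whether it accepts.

Answer: ACCEPT

Derivation:
initial (ε-close {0}): {0,1,2}
'b' @ 1: {3,4}
'c' @ 2: {5,6,8,10}
'a' @ 3: {1,2,7,11}  ✓accept
'd' @ 4: {3,4}
'd' @ 5: {5,6,8,10}
'a' @ 6: {1,2,7,11}  ✓accept
after full input: {1,2,7,11}  (accept=1 in)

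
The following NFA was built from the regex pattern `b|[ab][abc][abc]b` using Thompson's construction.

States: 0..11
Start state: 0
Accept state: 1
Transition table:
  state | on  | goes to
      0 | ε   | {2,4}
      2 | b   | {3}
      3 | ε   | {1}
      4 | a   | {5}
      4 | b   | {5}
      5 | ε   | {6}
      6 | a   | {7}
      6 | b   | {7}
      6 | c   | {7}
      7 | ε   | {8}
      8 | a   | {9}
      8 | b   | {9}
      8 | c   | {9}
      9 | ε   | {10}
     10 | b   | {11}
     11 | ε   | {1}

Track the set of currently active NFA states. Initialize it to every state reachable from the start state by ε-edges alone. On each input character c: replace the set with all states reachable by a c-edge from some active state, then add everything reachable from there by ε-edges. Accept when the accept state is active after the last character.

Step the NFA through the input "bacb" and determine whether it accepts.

Answer: ACCEPT

Trace:
S₀ = ε-closure({0}) = {0,2,4}
'b' @ 1: {1,3,5,6}  (accept∈set)
'a' @ 2: {7,8}
'c' @ 3: {9,10}
'b' @ 4: {1,11}  (accept∈set)
final: {1,11}; accept 1 in set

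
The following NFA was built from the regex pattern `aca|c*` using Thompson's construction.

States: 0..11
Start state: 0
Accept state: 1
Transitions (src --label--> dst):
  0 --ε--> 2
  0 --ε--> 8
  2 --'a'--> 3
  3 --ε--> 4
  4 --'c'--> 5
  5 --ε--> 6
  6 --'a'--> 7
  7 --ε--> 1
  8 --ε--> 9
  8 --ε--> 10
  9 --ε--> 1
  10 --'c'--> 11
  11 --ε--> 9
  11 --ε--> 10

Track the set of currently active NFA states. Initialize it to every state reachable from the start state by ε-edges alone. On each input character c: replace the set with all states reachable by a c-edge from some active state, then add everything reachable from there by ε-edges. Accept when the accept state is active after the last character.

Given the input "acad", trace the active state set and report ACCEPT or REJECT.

start: ε-closure({0}) = {0,1,2,8,9,10}
'a' @ 1: {3,4}
'c' @ 2: {5,6}
'a' @ 3: {1,7}  (accept∈set)
'd' @ 4: {}  — dead — no transitions
end set {} — state 1 not in

Answer: REJECT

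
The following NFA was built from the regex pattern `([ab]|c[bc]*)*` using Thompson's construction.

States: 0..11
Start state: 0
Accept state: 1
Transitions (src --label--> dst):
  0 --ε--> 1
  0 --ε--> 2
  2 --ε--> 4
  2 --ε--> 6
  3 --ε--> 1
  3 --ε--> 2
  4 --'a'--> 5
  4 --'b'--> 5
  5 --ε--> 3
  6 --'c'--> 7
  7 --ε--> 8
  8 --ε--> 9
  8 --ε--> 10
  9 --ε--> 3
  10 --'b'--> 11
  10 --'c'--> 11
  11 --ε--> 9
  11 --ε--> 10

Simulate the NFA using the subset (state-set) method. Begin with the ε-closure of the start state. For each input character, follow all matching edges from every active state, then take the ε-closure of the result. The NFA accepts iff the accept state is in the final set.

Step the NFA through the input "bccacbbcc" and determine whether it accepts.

Answer: ACCEPT

Trace:
start: ε-closure({0}) = {0,1,2,4,6}
'b' @ 1: {1,2,3,4,5,6}  (accept∈set)
'c' @ 2: {1,2,3,4,6,7,8,9,10}  (accept∈set)
'c' @ 3: {1,2,3,4,6,7,8,9,10,11}  (accept∈set)
'a' @ 4: {1,2,3,4,5,6}  (accept∈set)
'c' @ 5: {1,2,3,4,6,7,8,9,10}  (accept∈set)
'b' @ 6: {1,2,3,4,5,6,9,10,11}  (accept∈set)
'b' @ 7: {1,2,3,4,5,6,9,10,11}  (accept∈set)
'c' @ 8: {1,2,3,4,6,7,8,9,10,11}  (accept∈set)
'c' @ 9: {1,2,3,4,6,7,8,9,10,11}  (accept∈set)
final: {1,2,3,4,6,7,8,9,10,11}; accept 1 in set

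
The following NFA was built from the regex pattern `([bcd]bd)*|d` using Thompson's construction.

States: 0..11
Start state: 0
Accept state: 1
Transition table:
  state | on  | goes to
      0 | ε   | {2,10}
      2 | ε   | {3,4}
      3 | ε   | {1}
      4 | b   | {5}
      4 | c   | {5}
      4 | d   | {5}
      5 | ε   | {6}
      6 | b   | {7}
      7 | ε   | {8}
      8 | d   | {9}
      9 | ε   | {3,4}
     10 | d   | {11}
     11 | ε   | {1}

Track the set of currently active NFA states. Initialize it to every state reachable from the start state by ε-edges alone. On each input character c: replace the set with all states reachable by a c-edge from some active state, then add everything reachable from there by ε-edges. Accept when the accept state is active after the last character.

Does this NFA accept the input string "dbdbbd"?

S₀ = ε-closure({0}) = {0,1,2,3,4,10}
'd' @ 1: {1,5,6,11}  ✓accept
'b' @ 2: {7,8}
'd' @ 3: {1,3,4,9}  ✓accept
'b' @ 4: {5,6}
'b' @ 5: {7,8}
'd' @ 6: {1,3,4,9}  ✓accept
end set {1,3,4,9} — state 1 in

Answer: ACCEPT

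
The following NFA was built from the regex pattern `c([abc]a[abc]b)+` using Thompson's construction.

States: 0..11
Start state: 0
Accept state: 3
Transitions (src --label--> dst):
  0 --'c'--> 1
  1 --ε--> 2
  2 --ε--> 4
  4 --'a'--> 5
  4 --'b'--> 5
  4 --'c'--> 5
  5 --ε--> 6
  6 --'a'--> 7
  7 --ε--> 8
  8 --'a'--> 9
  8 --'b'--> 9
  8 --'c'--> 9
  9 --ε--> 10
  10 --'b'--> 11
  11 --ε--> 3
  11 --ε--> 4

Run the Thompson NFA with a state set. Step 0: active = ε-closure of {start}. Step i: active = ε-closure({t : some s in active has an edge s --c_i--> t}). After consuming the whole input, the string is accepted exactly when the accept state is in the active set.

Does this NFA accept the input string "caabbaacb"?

initial (ε-close {0}): {0}
'c' @ 1: {1,2,4}
'a' @ 2: {5,6}
'a' @ 3: {7,8}
'b' @ 4: {9,10}
'b' @ 5: {3,4,11}  [accepting]
'a' @ 6: {5,6}
'a' @ 7: {7,8}
'c' @ 8: {9,10}
'b' @ 9: {3,4,11}  [accepting]
final: {3,4,11}; accept 3 in set

Answer: ACCEPT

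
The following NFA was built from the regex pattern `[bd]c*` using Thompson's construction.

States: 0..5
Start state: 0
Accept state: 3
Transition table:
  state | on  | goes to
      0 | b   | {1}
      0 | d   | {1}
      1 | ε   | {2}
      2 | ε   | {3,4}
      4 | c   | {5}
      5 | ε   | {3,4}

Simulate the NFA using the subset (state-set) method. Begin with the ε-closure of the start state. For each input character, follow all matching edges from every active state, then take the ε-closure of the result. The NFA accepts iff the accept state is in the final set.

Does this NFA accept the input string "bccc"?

Answer: ACCEPT

Steps:
initial (ε-close {0}): {0}
'b' @ 1: {1,2,3,4}  [accepting]
'c' @ 2: {3,4,5}  [accepting]
'c' @ 3: {3,4,5}  [accepting]
'c' @ 4: {3,4,5}  [accepting]
end set {3,4,5} — state 3 in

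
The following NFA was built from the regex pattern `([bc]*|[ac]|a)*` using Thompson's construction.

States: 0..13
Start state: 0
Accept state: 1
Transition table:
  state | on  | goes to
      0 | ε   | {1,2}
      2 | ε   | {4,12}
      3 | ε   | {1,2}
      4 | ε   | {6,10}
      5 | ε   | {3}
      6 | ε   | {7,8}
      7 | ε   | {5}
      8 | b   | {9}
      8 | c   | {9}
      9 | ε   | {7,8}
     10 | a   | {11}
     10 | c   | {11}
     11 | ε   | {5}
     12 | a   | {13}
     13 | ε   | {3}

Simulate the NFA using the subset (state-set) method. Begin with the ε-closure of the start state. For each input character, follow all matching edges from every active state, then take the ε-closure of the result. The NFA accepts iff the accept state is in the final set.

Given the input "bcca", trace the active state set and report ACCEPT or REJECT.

initial (ε-close {0}): {0,1,2,3,4,5,6,7,8,10,12}
'b' @ 1: {1,2,3,4,5,6,7,8,9,10,12}  ✓accept
'c' @ 2: {1,2,3,4,5,6,7,8,9,10,11,12}  ✓accept
'c' @ 3: {1,2,3,4,5,6,7,8,9,10,11,12}  ✓accept
'a' @ 4: {1,2,3,4,5,6,7,8,10,11,12,13}  ✓accept
final: {1,2,3,4,5,6,7,8,10,11,12,13}; accept 1 in set

Answer: ACCEPT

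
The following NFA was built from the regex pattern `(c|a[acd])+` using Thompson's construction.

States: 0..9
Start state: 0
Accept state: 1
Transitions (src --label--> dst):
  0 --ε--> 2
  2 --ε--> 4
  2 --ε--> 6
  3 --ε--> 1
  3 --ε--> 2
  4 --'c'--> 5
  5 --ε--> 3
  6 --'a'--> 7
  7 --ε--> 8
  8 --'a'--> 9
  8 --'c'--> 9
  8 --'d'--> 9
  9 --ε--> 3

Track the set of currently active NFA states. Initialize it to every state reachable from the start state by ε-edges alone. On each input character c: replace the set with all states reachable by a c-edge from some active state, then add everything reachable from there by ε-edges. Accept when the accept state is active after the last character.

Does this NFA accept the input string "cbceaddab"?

Answer: REJECT

Steps:
start: ε-closure({0}) = {0,2,4,6}
'c' @ 1: {1,2,3,4,5,6}  (accept∈set)
'b' @ 2: {}  — state set empty
rest 'ceaddab' ignored (set empty)
after full input: {}  (accept=1 not in)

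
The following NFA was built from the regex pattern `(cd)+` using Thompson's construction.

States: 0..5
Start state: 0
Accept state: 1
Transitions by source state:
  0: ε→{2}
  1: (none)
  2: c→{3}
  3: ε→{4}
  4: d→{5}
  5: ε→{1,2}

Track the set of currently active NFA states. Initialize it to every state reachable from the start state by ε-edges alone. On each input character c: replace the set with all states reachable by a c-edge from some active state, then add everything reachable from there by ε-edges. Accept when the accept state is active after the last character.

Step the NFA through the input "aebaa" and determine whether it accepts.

S₀ = ε-closure({0}) = {0,2}
'a' @ 1: {}  — state set empty
rest 'ebaa' ignored (set empty)
after full input: {}  (accept=1 not in)

Answer: REJECT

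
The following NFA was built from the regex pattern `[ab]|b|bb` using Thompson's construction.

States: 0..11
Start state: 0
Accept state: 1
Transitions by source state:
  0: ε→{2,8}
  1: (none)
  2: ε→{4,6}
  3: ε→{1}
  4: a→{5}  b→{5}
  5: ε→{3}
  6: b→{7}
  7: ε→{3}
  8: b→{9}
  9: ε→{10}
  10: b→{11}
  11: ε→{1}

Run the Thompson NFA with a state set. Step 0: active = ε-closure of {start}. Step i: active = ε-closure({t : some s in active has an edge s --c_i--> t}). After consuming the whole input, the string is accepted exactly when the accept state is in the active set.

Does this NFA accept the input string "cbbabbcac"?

start: ε-closure({0}) = {0,2,4,6,8}
'c' @ 1: {}  — dead — no transitions
rest 'bbabbcac' ignored (set empty)
final: {}; accept 1 not in set

Answer: REJECT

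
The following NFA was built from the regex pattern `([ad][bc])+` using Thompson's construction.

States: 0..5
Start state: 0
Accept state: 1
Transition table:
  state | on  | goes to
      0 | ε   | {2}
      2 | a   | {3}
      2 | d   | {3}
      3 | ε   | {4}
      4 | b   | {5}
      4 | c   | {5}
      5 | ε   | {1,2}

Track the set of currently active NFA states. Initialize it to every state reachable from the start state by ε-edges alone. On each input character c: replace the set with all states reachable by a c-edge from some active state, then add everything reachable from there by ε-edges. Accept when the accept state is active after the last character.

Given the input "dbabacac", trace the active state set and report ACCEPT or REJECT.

Answer: ACCEPT

Trace:
start: ε-closure({0}) = {0,2}
'd' @ 1: {3,4}
'b' @ 2: {1,2,5}  (accept∈set)
'a' @ 3: {3,4}
'b' @ 4: {1,2,5}  (accept∈set)
'a' @ 5: {3,4}
'c' @ 6: {1,2,5}  (accept∈set)
'a' @ 7: {3,4}
'c' @ 8: {1,2,5}  (accept∈set)
after full input: {1,2,5}  (accept=1 in)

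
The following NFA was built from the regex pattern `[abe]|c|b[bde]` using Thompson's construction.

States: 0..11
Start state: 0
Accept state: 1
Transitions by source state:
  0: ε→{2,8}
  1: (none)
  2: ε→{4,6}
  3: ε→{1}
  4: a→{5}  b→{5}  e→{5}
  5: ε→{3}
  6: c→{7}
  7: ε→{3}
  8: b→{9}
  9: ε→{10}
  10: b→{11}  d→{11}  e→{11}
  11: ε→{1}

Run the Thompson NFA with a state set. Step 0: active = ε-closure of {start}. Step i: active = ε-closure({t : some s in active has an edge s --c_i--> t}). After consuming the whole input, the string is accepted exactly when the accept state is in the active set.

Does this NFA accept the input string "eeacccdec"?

S₀ = ε-closure({0}) = {0,2,4,6,8}
'e' @ 1: {1,3,5}  ✓accept
'e' @ 2: {}  — dead — no transitions
rest 'acccdec' ignored (set empty)
final: {}; accept 1 not in set

Answer: REJECT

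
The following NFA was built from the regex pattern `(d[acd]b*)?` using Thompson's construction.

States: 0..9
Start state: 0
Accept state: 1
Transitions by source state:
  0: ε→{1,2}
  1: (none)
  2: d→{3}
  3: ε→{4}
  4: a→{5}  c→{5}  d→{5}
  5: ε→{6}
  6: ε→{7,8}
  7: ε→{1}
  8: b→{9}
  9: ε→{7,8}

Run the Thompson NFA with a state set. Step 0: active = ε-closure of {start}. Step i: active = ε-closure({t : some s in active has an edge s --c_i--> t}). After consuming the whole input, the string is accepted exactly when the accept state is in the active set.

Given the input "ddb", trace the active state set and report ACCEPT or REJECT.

Answer: ACCEPT

Trace:
start: ε-closure({0}) = {0,1,2}
'd' @ 1: {3,4}
'd' @ 2: {1,5,6,7,8}  ✓accept
'b' @ 3: {1,7,8,9}  ✓accept
end set {1,7,8,9} — state 1 in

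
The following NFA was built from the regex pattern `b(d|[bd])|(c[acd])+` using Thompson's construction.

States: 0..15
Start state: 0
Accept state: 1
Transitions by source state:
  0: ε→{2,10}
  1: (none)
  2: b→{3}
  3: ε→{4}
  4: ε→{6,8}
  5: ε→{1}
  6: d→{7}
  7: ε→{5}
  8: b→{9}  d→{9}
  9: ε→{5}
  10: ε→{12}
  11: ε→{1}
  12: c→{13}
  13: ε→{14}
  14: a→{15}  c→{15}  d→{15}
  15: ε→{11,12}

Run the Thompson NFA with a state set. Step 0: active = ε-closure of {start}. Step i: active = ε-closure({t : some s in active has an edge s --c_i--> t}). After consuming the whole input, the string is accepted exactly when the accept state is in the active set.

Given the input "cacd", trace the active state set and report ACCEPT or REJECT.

Answer: ACCEPT

Trace:
start: ε-closure({0}) = {0,2,10,12}
'c' @ 1: {13,14}
'a' @ 2: {1,11,12,15}  ✓accept
'c' @ 3: {13,14}
'd' @ 4: {1,11,12,15}  ✓accept
final: {1,11,12,15}; accept 1 in set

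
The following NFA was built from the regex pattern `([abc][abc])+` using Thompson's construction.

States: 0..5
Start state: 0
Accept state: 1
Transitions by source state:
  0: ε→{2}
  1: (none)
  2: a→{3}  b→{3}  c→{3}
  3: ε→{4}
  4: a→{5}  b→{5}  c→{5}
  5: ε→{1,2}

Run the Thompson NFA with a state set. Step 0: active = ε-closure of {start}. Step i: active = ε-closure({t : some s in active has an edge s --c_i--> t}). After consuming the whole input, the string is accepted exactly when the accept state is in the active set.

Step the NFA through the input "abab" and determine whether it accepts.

Answer: ACCEPT

Steps:
start: ε-closure({0}) = {0,2}
'a' @ 1: {3,4}
'b' @ 2: {1,2,5}  (accept∈set)
'a' @ 3: {3,4}
'b' @ 4: {1,2,5}  (accept∈set)
after full input: {1,2,5}  (accept=1 in)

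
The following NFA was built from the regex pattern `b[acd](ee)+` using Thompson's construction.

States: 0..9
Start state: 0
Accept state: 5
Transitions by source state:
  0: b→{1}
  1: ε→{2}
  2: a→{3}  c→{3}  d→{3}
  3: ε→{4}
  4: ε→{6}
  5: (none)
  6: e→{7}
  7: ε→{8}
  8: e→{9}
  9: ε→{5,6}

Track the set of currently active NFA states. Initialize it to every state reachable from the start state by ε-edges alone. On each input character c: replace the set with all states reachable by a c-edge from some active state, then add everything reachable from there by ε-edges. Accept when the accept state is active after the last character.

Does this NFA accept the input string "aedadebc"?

Answer: REJECT

Steps:
start: ε-closure({0}) = {0}
'a' @ 1: {}  — dead — no transitions
rest 'edadebc' ignored (set empty)
end set {} — state 5 not in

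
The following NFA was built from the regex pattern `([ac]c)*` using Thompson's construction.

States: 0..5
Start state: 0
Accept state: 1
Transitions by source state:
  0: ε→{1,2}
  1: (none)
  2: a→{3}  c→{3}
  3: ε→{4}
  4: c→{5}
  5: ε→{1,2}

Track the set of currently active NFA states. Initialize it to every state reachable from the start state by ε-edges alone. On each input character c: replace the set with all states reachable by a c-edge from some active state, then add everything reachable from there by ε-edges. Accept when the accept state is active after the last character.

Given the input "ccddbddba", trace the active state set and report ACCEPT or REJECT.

S₀ = ε-closure({0}) = {0,1,2}
'c' @ 1: {3,4}
'c' @ 2: {1,2,5}  (accept∈set)
'd' @ 3: {}  — state set empty
rest 'dbddba' ignored (set empty)
end set {} — state 1 not in

Answer: REJECT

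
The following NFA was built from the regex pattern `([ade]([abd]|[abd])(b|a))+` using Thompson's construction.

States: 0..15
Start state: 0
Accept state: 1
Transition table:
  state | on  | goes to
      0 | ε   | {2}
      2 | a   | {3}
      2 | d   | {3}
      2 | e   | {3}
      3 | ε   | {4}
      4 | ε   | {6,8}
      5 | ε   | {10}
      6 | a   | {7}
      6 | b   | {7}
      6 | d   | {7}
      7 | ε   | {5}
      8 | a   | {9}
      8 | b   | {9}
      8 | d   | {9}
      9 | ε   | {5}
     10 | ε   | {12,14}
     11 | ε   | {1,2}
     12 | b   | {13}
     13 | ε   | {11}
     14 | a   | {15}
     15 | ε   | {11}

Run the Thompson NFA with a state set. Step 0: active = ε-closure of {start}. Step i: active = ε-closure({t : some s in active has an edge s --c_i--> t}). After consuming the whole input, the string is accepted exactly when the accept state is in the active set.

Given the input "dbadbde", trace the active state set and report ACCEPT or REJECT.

Answer: REJECT

Trace:
start: ε-closure({0}) = {0,2}
'd' @ 1: {3,4,6,8}
'b' @ 2: {5,7,9,10,12,14}
'a' @ 3: {1,2,11,15}  ✓accept
'd' @ 4: {3,4,6,8}
'b' @ 5: {5,7,9,10,12,14}
'd' @ 6: {}  — dead — no transitions
rest 'e' ignored (set empty)
final: {}; accept 1 not in set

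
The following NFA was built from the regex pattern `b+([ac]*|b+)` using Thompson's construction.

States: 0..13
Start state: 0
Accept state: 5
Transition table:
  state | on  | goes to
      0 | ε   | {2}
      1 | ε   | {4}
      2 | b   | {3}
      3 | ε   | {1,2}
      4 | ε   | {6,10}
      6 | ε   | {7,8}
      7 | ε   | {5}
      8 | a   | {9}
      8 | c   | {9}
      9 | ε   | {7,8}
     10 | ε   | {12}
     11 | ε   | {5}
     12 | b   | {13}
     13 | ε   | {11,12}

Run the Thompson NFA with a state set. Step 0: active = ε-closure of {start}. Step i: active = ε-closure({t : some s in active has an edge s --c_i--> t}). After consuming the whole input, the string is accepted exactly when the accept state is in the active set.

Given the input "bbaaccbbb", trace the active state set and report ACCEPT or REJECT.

S₀ = ε-closure({0}) = {0,2}
'b' @ 1: {1,2,3,4,5,6,7,8,10,12}  (accept∈set)
'b' @ 2: {1,2,3,4,5,6,7,8,10,11,12,13}  (accept∈set)
'a' @ 3: {5,7,8,9}  (accept∈set)
'a' @ 4: {5,7,8,9}  (accept∈set)
'c' @ 5: {5,7,8,9}  (accept∈set)
'c' @ 6: {5,7,8,9}  (accept∈set)
'b' @ 7: {}  — state set empty
rest 'bb' ignored (set empty)
end set {} — state 5 not in

Answer: REJECT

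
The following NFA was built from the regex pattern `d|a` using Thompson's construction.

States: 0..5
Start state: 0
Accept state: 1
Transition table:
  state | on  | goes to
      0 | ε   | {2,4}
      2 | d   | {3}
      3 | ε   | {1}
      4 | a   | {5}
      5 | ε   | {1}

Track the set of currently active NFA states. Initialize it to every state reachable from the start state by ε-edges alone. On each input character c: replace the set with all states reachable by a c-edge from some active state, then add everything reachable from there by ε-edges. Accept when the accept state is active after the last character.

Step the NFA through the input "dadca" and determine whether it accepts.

Answer: REJECT

Steps:
initial (ε-close {0}): {0,2,4}
'd' @ 1: {1,3}  [accepting]
'a' @ 2: {}  — no active states
rest 'dca' ignored (set empty)
after full input: {}  (accept=1 not in)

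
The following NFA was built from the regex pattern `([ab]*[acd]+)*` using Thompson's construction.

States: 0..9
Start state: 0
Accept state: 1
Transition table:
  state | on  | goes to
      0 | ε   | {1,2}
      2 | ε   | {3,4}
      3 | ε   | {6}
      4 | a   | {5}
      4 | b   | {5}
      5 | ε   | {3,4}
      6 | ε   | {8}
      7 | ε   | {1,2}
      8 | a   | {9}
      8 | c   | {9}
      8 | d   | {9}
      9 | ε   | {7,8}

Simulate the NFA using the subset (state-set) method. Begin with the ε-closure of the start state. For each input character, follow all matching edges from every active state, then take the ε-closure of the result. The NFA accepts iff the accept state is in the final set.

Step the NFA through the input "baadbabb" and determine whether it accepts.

Answer: REJECT

Steps:
start: ε-closure({0}) = {0,1,2,3,4,6,8}
'b' @ 1: {3,4,5,6,8}
'a' @ 2: {1,2,3,4,5,6,7,8,9}  (accept∈set)
'a' @ 3: {1,2,3,4,5,6,7,8,9}  (accept∈set)
'd' @ 4: {1,2,3,4,6,7,8,9}  (accept∈set)
'b' @ 5: {3,4,5,6,8}
'a' @ 6: {1,2,3,4,5,6,7,8,9}  (accept∈set)
'b' @ 7: {3,4,5,6,8}
'b' @ 8: {3,4,5,6,8}
after full input: {3,4,5,6,8}  (accept=1 not in)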